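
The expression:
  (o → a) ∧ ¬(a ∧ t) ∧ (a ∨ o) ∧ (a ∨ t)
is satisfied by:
  {a: True, t: False}


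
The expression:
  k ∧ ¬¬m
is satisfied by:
  {m: True, k: True}


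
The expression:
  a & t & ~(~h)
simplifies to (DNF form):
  a & h & t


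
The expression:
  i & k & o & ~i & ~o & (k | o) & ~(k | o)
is never true.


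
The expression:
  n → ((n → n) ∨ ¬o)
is always true.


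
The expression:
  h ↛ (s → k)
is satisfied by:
  {h: True, s: True, k: False}


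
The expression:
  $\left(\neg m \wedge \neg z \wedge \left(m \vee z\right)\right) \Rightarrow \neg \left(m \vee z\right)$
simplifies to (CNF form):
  $\text{True}$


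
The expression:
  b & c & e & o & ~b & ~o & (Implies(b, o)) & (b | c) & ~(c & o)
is never true.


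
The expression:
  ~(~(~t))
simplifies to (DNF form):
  ~t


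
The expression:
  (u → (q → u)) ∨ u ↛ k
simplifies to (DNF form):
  True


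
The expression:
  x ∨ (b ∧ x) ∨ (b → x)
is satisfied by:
  {x: True, b: False}
  {b: False, x: False}
  {b: True, x: True}


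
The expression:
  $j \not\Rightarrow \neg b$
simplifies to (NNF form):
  $b \wedge j$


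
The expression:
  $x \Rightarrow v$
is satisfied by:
  {v: True, x: False}
  {x: False, v: False}
  {x: True, v: True}


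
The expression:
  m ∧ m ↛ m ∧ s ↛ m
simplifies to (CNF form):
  False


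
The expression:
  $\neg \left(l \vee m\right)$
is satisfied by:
  {l: False, m: False}


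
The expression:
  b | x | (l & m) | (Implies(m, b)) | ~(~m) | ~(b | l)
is always true.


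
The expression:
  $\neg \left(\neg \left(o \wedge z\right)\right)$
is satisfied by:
  {z: True, o: True}


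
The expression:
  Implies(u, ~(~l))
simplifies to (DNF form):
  l | ~u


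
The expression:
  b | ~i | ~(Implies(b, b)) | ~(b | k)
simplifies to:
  b | ~i | ~k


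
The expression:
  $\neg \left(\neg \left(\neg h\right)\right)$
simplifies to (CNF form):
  $\neg h$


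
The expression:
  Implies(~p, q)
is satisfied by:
  {q: True, p: True}
  {q: True, p: False}
  {p: True, q: False}


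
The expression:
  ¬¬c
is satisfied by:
  {c: True}


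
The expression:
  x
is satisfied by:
  {x: True}


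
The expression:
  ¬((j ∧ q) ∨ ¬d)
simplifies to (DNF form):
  (d ∧ ¬j) ∨ (d ∧ ¬q)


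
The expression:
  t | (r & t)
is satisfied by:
  {t: True}


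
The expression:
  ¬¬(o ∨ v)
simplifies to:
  o ∨ v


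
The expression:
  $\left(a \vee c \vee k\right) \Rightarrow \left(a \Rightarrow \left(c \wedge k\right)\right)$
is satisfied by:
  {c: True, k: True, a: False}
  {c: True, k: False, a: False}
  {k: True, c: False, a: False}
  {c: False, k: False, a: False}
  {a: True, c: True, k: True}


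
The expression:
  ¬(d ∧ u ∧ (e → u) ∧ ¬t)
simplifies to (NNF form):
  t ∨ ¬d ∨ ¬u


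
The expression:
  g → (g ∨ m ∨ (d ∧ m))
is always true.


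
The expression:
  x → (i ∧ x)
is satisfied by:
  {i: True, x: False}
  {x: False, i: False}
  {x: True, i: True}


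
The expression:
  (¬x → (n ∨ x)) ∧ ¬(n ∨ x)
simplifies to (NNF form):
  False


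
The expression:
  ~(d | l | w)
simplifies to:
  ~d & ~l & ~w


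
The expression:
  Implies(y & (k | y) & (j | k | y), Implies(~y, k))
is always true.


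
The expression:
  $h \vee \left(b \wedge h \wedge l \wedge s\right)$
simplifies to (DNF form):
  $h$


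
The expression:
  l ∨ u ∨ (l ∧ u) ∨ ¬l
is always true.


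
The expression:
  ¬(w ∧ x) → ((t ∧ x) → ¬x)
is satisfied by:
  {w: True, t: False, x: False}
  {w: False, t: False, x: False}
  {x: True, w: True, t: False}
  {x: True, w: False, t: False}
  {t: True, w: True, x: False}
  {t: True, w: False, x: False}
  {t: True, x: True, w: True}


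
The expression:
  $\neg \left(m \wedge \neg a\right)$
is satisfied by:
  {a: True, m: False}
  {m: False, a: False}
  {m: True, a: True}


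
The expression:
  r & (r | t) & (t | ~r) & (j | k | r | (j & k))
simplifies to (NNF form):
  r & t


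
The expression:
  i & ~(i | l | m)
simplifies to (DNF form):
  False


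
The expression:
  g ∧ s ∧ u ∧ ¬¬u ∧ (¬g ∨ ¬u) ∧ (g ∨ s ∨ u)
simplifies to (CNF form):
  False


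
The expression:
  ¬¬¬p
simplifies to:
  ¬p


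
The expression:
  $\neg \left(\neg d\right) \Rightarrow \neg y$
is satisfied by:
  {d: False, y: False}
  {y: True, d: False}
  {d: True, y: False}


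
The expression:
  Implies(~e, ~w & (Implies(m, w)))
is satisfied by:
  {e: True, w: False, m: False}
  {e: True, m: True, w: False}
  {e: True, w: True, m: False}
  {e: True, m: True, w: True}
  {m: False, w: False, e: False}


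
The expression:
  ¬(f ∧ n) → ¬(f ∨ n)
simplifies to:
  (f ∧ n) ∨ (¬f ∧ ¬n)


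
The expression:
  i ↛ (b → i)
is never true.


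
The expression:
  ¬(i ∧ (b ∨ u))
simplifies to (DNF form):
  (¬b ∧ ¬u) ∨ ¬i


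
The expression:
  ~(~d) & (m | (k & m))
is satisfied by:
  {m: True, d: True}


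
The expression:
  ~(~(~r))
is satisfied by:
  {r: False}


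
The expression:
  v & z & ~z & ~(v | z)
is never true.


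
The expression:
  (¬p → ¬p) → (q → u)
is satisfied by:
  {u: True, q: False}
  {q: False, u: False}
  {q: True, u: True}


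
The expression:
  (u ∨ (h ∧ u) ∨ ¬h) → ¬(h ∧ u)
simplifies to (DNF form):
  ¬h ∨ ¬u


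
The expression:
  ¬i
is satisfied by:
  {i: False}


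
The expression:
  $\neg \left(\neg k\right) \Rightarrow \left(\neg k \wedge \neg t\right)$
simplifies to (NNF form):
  $\neg k$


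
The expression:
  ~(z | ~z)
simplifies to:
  False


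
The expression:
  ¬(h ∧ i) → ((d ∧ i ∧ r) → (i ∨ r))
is always true.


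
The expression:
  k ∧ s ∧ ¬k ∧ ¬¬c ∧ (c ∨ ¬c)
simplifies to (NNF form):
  False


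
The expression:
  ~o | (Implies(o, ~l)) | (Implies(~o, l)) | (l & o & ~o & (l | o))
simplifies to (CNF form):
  True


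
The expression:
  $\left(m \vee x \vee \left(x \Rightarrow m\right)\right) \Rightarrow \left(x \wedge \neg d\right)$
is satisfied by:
  {x: True, d: False}


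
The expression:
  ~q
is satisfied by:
  {q: False}


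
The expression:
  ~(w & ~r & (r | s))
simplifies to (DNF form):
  r | ~s | ~w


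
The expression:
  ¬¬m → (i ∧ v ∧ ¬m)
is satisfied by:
  {m: False}


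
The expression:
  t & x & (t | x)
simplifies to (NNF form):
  t & x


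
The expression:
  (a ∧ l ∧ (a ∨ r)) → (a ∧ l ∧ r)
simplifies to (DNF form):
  r ∨ ¬a ∨ ¬l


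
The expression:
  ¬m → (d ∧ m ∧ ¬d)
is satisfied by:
  {m: True}


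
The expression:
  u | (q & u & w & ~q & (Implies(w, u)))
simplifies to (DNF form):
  u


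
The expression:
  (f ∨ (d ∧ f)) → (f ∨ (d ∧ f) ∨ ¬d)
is always true.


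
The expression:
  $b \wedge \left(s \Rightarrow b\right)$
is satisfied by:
  {b: True}


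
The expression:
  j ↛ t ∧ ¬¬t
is never true.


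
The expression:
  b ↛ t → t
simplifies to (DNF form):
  t ∨ ¬b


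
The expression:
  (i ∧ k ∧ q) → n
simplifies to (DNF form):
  n ∨ ¬i ∨ ¬k ∨ ¬q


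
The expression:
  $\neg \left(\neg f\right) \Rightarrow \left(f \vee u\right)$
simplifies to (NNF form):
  $\text{True}$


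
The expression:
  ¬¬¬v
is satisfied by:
  {v: False}


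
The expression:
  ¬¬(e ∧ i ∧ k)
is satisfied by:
  {i: True, e: True, k: True}


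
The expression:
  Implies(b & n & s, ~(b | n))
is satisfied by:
  {s: False, n: False, b: False}
  {b: True, s: False, n: False}
  {n: True, s: False, b: False}
  {b: True, n: True, s: False}
  {s: True, b: False, n: False}
  {b: True, s: True, n: False}
  {n: True, s: True, b: False}


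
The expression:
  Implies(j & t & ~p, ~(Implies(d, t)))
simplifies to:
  p | ~j | ~t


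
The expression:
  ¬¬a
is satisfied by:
  {a: True}


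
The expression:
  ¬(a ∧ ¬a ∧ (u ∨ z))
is always true.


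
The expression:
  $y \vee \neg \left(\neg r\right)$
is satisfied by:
  {r: True, y: True}
  {r: True, y: False}
  {y: True, r: False}


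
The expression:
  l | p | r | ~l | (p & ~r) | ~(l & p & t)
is always true.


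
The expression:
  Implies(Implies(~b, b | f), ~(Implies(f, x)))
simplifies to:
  (f & ~x) | (~b & ~f)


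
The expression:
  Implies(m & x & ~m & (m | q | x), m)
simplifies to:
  True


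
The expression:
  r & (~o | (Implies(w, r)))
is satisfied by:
  {r: True}


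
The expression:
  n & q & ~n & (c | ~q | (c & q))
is never true.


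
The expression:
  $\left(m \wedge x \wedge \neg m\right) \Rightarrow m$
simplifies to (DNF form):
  $\text{True}$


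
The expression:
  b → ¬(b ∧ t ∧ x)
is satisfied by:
  {t: False, x: False, b: False}
  {b: True, t: False, x: False}
  {x: True, t: False, b: False}
  {b: True, x: True, t: False}
  {t: True, b: False, x: False}
  {b: True, t: True, x: False}
  {x: True, t: True, b: False}


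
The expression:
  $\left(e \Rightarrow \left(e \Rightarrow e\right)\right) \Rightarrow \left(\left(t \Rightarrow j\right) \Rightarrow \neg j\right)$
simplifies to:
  $\neg j$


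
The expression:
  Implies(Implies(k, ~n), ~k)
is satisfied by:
  {n: True, k: False}
  {k: False, n: False}
  {k: True, n: True}


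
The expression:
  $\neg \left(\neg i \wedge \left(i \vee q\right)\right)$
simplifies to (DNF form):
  $i \vee \neg q$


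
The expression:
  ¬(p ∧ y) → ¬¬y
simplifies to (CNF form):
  y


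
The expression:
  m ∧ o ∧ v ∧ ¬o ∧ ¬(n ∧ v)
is never true.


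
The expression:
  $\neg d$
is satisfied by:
  {d: False}


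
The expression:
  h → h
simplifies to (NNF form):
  True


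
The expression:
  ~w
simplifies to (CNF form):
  ~w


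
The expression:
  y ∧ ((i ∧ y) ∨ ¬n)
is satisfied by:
  {i: True, y: True, n: False}
  {y: True, n: False, i: False}
  {i: True, n: True, y: True}


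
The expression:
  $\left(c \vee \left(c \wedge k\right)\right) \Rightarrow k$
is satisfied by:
  {k: True, c: False}
  {c: False, k: False}
  {c: True, k: True}


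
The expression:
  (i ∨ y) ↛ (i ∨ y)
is never true.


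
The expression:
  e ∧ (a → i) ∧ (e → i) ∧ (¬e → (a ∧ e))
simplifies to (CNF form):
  e ∧ i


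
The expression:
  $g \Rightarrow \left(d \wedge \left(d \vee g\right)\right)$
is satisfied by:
  {d: True, g: False}
  {g: False, d: False}
  {g: True, d: True}


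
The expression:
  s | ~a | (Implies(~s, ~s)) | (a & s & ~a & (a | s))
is always true.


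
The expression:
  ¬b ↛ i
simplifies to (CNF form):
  i ∨ ¬b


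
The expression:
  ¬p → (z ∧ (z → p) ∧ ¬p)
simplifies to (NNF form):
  p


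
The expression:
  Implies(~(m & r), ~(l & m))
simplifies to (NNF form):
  r | ~l | ~m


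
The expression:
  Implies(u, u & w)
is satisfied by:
  {w: True, u: False}
  {u: False, w: False}
  {u: True, w: True}


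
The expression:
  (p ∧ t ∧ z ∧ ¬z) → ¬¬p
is always true.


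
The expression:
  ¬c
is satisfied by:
  {c: False}


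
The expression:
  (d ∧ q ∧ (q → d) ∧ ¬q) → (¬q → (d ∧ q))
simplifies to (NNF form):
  True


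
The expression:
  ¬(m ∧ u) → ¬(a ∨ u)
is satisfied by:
  {m: True, a: False, u: False}
  {m: False, a: False, u: False}
  {u: True, m: True, a: False}
  {u: True, a: True, m: True}


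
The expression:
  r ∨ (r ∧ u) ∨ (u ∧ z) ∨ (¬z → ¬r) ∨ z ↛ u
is always true.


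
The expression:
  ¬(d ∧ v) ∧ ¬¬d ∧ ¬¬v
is never true.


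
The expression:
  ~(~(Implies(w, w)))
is always true.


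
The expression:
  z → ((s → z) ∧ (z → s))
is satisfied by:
  {s: True, z: False}
  {z: False, s: False}
  {z: True, s: True}


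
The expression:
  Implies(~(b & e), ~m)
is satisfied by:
  {b: True, e: True, m: False}
  {b: True, e: False, m: False}
  {e: True, b: False, m: False}
  {b: False, e: False, m: False}
  {b: True, m: True, e: True}


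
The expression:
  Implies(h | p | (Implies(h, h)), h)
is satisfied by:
  {h: True}


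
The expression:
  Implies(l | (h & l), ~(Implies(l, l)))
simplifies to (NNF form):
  ~l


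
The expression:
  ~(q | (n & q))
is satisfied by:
  {q: False}


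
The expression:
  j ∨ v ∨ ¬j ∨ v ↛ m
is always true.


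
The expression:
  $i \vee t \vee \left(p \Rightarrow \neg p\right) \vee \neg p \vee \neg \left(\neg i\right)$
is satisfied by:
  {i: True, t: True, p: False}
  {i: True, p: False, t: False}
  {t: True, p: False, i: False}
  {t: False, p: False, i: False}
  {i: True, t: True, p: True}
  {i: True, p: True, t: False}
  {t: True, p: True, i: False}


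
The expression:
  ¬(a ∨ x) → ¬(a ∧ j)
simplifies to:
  True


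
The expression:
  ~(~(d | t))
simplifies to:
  d | t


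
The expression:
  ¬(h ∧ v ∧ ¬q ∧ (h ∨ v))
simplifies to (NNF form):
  q ∨ ¬h ∨ ¬v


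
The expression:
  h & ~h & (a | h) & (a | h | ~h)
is never true.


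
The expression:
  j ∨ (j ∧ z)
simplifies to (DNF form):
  j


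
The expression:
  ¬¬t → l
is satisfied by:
  {l: True, t: False}
  {t: False, l: False}
  {t: True, l: True}


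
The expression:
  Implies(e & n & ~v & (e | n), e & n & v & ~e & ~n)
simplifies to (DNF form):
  v | ~e | ~n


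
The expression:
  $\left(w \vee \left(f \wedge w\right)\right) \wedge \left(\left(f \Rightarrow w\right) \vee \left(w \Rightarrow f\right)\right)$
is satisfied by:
  {w: True}


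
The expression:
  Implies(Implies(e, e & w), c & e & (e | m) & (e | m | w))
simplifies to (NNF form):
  e & (c | ~w)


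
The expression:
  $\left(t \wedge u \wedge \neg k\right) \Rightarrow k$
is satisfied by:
  {k: True, u: False, t: False}
  {u: False, t: False, k: False}
  {k: True, t: True, u: False}
  {t: True, u: False, k: False}
  {k: True, u: True, t: False}
  {u: True, k: False, t: False}
  {k: True, t: True, u: True}


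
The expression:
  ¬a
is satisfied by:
  {a: False}


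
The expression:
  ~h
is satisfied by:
  {h: False}


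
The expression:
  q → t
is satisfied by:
  {t: True, q: False}
  {q: False, t: False}
  {q: True, t: True}


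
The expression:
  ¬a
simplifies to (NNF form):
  ¬a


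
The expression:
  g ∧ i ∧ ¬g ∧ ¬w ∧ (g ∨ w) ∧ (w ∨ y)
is never true.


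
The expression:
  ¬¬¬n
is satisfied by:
  {n: False}


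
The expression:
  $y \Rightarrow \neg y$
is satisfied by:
  {y: False}


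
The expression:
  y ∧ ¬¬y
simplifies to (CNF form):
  y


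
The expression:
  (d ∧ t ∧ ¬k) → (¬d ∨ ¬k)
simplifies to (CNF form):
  True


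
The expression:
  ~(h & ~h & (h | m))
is always true.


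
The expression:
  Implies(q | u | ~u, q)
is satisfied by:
  {q: True}


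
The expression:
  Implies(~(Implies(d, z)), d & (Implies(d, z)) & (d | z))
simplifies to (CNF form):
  z | ~d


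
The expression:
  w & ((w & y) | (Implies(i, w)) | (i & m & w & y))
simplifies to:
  w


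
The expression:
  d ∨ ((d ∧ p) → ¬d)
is always true.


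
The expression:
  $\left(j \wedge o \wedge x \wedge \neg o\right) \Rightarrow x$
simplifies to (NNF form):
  $\text{True}$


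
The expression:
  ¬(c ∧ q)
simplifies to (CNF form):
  ¬c ∨ ¬q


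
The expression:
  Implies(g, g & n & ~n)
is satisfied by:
  {g: False}


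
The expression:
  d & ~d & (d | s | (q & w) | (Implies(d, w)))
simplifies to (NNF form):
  False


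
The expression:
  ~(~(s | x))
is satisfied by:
  {x: True, s: True}
  {x: True, s: False}
  {s: True, x: False}


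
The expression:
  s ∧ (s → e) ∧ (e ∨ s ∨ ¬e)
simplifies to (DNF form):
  e ∧ s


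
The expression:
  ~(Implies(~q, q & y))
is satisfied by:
  {q: False}


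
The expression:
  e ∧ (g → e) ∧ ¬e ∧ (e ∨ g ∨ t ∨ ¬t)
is never true.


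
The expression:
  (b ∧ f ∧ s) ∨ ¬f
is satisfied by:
  {s: True, b: True, f: False}
  {s: True, b: False, f: False}
  {b: True, s: False, f: False}
  {s: False, b: False, f: False}
  {f: True, s: True, b: True}


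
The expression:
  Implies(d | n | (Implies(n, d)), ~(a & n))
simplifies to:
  ~a | ~n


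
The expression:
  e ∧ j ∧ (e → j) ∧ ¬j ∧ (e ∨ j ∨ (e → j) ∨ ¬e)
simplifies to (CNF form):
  False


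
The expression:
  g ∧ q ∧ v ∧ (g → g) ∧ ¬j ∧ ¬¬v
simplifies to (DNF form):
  g ∧ q ∧ v ∧ ¬j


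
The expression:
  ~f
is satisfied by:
  {f: False}


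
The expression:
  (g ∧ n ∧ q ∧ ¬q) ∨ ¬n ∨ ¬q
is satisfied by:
  {q: False, n: False}
  {n: True, q: False}
  {q: True, n: False}


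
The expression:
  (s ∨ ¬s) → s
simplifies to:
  s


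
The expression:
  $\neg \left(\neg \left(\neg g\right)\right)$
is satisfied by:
  {g: False}


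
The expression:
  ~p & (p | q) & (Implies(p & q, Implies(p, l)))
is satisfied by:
  {q: True, p: False}


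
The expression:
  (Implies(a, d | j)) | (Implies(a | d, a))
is always true.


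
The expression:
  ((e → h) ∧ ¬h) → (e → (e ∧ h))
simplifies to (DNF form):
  True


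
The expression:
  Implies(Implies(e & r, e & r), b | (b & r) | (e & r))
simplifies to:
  b | (e & r)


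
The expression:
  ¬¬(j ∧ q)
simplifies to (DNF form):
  j ∧ q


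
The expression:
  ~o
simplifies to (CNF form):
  ~o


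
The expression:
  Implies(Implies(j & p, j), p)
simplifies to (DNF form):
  p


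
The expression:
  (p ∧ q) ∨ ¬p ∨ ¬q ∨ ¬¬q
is always true.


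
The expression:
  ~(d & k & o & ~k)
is always true.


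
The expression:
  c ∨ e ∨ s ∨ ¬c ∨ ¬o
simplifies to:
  True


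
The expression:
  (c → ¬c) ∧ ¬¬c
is never true.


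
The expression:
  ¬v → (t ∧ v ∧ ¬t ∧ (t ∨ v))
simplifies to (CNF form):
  v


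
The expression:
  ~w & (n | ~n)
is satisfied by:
  {w: False}


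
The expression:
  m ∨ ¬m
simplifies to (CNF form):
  True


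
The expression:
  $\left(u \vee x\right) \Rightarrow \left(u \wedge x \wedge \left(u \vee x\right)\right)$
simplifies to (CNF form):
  $\left(u \vee \neg u\right) \wedge \left(u \vee \neg x\right) \wedge \left(x \vee \neg u\right) \wedge \left(x \vee \neg x\right)$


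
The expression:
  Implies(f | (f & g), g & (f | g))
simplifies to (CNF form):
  g | ~f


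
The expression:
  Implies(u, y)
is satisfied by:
  {y: True, u: False}
  {u: False, y: False}
  {u: True, y: True}


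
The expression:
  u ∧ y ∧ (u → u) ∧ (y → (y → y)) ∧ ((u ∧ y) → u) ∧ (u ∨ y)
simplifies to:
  u ∧ y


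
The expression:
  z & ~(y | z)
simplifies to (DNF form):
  False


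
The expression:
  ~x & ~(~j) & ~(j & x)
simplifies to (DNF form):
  j & ~x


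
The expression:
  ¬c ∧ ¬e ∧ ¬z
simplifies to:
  ¬c ∧ ¬e ∧ ¬z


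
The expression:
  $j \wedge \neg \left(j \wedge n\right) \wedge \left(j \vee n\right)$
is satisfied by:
  {j: True, n: False}


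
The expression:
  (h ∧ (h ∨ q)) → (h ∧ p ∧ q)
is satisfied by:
  {p: True, q: True, h: False}
  {p: True, q: False, h: False}
  {q: True, p: False, h: False}
  {p: False, q: False, h: False}
  {p: True, h: True, q: True}


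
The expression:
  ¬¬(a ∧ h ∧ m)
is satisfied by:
  {a: True, m: True, h: True}


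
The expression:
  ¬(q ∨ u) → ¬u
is always true.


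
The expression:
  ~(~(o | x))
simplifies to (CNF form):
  o | x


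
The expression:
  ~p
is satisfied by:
  {p: False}


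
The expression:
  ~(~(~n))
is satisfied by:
  {n: False}


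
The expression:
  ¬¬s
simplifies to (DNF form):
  s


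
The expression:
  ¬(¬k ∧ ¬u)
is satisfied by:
  {k: True, u: True}
  {k: True, u: False}
  {u: True, k: False}


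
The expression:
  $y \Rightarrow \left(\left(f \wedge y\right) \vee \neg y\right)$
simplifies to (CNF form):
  $f \vee \neg y$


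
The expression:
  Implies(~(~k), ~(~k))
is always true.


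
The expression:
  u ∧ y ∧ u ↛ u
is never true.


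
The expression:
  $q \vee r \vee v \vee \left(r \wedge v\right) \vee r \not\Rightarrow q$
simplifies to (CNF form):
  $q \vee r \vee v$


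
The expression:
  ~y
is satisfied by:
  {y: False}


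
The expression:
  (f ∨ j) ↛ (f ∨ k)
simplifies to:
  j ∧ ¬f ∧ ¬k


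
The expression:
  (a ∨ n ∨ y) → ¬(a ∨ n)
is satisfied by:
  {n: False, a: False}


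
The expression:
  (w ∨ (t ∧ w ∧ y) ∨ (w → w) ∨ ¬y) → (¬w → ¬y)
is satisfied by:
  {w: True, y: False}
  {y: False, w: False}
  {y: True, w: True}


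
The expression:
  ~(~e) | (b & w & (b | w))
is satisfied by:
  {b: True, e: True, w: True}
  {b: True, e: True, w: False}
  {e: True, w: True, b: False}
  {e: True, w: False, b: False}
  {b: True, w: True, e: False}


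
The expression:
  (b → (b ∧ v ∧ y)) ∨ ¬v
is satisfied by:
  {y: True, v: False, b: False}
  {v: False, b: False, y: False}
  {y: True, b: True, v: False}
  {b: True, v: False, y: False}
  {y: True, v: True, b: False}
  {v: True, y: False, b: False}
  {y: True, b: True, v: True}


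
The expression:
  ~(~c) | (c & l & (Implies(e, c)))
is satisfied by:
  {c: True}


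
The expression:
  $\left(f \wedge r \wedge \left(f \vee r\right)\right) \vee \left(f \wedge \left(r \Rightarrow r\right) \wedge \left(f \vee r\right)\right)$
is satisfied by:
  {f: True}


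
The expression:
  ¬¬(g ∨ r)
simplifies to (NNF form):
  g ∨ r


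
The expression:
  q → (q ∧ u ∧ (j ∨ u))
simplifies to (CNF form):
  u ∨ ¬q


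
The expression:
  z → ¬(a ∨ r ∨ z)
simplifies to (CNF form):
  ¬z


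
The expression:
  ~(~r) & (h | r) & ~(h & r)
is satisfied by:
  {r: True, h: False}


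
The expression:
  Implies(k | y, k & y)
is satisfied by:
  {k: False, y: False}
  {y: True, k: True}


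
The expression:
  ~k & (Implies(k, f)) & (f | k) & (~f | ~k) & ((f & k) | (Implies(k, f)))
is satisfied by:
  {f: True, k: False}


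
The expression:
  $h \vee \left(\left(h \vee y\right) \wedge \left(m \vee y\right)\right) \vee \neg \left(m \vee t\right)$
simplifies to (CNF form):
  $\left(h \vee y \vee \neg m\right) \wedge \left(h \vee y \vee \neg t\right)$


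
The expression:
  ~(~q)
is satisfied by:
  {q: True}


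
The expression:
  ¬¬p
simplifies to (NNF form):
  p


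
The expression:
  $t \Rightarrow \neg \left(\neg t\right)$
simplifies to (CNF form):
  $\text{True}$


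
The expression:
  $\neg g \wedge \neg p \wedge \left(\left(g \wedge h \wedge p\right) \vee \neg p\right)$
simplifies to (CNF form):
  $\neg g \wedge \neg p$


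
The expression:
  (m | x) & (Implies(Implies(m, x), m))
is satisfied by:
  {m: True}


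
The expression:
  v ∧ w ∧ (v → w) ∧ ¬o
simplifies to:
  v ∧ w ∧ ¬o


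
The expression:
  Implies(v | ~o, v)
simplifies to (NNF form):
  o | v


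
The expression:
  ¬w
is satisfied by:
  {w: False}


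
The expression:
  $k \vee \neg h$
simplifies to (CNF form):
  $k \vee \neg h$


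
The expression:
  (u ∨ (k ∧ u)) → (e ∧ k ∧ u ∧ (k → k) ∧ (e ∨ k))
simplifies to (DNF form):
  (e ∧ k) ∨ ¬u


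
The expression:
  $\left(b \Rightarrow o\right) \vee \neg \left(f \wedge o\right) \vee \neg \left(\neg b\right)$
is always true.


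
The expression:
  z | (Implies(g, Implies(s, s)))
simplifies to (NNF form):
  True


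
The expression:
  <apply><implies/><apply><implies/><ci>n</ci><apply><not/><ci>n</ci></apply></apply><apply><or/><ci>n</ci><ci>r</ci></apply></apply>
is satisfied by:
  {r: True, n: True}
  {r: True, n: False}
  {n: True, r: False}


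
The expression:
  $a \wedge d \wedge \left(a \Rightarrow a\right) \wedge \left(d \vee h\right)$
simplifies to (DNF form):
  $a \wedge d$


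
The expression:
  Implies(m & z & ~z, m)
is always true.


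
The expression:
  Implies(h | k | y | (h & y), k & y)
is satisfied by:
  {k: True, y: True, h: False}
  {k: True, h: True, y: True}
  {h: False, y: False, k: False}


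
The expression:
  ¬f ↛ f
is always true.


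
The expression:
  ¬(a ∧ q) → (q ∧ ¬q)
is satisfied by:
  {a: True, q: True}


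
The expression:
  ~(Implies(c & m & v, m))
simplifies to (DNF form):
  False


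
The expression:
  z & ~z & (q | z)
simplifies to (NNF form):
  False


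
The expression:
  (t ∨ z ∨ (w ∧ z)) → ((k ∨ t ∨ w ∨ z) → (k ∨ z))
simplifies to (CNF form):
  k ∨ z ∨ ¬t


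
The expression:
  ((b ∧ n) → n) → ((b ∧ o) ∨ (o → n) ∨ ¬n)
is always true.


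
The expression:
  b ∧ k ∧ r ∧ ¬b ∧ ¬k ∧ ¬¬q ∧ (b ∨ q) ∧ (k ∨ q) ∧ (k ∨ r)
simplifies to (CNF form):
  False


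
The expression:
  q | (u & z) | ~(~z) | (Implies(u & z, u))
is always true.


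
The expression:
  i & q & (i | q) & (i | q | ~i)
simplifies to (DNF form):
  i & q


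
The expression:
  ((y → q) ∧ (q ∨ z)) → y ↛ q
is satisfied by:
  {y: True, q: False, z: False}
  {q: False, z: False, y: False}
  {y: True, z: True, q: False}


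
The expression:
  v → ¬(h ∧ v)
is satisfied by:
  {h: False, v: False}
  {v: True, h: False}
  {h: True, v: False}


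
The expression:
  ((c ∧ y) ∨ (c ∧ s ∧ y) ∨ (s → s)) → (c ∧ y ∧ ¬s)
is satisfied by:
  {c: True, y: True, s: False}


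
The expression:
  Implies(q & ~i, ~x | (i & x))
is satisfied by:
  {i: True, q: False, x: False}
  {q: False, x: False, i: False}
  {i: True, x: True, q: False}
  {x: True, q: False, i: False}
  {i: True, q: True, x: False}
  {q: True, i: False, x: False}
  {i: True, x: True, q: True}


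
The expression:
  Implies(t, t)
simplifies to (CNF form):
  True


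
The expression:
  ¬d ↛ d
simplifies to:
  True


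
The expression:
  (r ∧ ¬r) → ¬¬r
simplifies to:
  True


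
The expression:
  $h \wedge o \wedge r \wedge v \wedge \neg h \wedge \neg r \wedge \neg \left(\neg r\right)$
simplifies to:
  $\text{False}$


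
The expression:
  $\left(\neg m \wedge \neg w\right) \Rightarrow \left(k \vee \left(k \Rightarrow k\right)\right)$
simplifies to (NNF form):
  $\text{True}$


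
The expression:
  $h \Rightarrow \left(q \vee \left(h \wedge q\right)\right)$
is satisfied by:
  {q: True, h: False}
  {h: False, q: False}
  {h: True, q: True}


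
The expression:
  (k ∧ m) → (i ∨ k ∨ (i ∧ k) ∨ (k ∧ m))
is always true.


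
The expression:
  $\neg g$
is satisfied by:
  {g: False}


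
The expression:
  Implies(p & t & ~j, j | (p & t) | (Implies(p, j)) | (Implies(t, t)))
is always true.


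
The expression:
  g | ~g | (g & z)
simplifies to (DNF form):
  True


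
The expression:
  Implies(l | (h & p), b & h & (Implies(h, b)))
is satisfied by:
  {b: True, p: False, l: False, h: False}
  {b: False, p: False, l: False, h: False}
  {h: True, b: True, p: False, l: False}
  {h: True, b: False, p: False, l: False}
  {b: True, p: True, h: False, l: False}
  {p: True, h: False, l: False, b: False}
  {h: True, b: True, p: True, l: False}
  {b: True, h: True, l: True, p: False}
  {b: True, h: True, l: True, p: True}


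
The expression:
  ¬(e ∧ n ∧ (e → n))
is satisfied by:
  {e: False, n: False}
  {n: True, e: False}
  {e: True, n: False}


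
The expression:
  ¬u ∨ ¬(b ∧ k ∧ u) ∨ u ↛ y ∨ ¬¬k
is always true.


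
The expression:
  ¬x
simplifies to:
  ¬x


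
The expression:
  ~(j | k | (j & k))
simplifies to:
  ~j & ~k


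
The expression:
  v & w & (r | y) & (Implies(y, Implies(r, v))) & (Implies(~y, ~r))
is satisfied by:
  {w: True, y: True, v: True}


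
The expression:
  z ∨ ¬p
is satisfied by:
  {z: True, p: False}
  {p: False, z: False}
  {p: True, z: True}


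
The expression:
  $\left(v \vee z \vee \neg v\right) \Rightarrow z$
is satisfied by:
  {z: True}


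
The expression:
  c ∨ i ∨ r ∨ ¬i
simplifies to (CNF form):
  True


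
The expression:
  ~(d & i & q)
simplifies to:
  ~d | ~i | ~q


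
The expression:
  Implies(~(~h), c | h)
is always true.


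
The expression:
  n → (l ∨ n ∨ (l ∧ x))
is always true.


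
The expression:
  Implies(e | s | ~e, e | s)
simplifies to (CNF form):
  e | s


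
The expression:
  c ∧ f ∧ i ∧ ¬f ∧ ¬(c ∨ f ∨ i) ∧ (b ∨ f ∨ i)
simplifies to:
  False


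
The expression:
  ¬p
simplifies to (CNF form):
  ¬p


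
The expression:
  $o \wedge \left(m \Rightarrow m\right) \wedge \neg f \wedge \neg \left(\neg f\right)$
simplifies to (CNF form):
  $\text{False}$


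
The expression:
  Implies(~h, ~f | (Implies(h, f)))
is always true.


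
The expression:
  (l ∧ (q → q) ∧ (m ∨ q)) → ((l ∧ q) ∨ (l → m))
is always true.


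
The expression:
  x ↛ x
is never true.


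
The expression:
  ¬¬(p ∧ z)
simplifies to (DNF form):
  p ∧ z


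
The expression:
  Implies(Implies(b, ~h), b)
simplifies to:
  b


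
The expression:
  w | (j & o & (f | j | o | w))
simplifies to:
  w | (j & o)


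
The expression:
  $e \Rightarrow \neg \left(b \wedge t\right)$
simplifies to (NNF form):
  $\neg b \vee \neg e \vee \neg t$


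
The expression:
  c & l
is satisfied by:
  {c: True, l: True}


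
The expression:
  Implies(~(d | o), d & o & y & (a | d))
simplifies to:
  d | o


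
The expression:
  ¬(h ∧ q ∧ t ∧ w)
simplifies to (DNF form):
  ¬h ∨ ¬q ∨ ¬t ∨ ¬w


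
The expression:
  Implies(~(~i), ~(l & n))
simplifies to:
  ~i | ~l | ~n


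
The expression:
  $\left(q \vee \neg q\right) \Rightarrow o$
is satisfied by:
  {o: True}


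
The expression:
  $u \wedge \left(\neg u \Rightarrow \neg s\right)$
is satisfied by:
  {u: True}


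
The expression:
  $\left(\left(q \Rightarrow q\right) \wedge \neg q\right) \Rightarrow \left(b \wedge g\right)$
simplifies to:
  $q \vee \left(b \wedge g\right)$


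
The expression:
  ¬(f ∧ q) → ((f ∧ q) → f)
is always true.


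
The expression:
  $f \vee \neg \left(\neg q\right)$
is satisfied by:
  {q: True, f: True}
  {q: True, f: False}
  {f: True, q: False}


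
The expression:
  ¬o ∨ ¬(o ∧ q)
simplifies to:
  ¬o ∨ ¬q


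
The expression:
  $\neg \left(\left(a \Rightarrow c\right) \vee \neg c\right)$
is never true.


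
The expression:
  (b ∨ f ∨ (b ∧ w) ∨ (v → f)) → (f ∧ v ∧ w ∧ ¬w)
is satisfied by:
  {v: True, f: False, b: False}


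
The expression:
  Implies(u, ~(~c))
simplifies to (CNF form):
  c | ~u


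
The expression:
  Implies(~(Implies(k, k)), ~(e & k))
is always true.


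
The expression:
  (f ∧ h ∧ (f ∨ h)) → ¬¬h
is always true.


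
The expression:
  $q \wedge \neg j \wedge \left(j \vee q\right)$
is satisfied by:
  {q: True, j: False}


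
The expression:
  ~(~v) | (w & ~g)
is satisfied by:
  {v: True, w: True, g: False}
  {v: True, g: False, w: False}
  {v: True, w: True, g: True}
  {v: True, g: True, w: False}
  {w: True, g: False, v: False}


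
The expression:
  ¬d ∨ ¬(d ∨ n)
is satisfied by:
  {d: False}


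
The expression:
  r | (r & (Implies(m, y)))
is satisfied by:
  {r: True}


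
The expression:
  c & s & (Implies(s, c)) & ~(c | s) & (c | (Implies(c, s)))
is never true.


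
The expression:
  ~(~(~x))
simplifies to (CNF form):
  ~x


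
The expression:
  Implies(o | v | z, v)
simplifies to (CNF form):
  (v | ~o) & (v | ~z)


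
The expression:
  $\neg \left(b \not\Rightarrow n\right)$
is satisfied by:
  {n: True, b: False}
  {b: False, n: False}
  {b: True, n: True}


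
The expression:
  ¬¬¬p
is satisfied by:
  {p: False}


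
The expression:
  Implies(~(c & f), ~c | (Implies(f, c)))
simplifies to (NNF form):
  True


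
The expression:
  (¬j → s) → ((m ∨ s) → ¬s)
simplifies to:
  ¬s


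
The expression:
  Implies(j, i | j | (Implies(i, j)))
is always true.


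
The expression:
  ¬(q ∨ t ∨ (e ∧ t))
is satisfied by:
  {q: False, t: False}


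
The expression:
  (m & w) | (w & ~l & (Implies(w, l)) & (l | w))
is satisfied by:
  {m: True, w: True}


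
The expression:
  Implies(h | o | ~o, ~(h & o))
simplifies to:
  ~h | ~o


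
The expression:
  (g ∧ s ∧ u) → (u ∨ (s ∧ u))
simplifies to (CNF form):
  True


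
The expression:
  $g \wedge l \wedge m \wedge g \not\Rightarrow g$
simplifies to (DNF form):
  $\text{False}$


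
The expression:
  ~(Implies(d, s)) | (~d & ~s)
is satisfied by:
  {s: False}


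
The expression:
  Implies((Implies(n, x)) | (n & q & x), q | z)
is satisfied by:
  {n: True, q: True, z: True, x: False}
  {q: True, z: True, x: False, n: False}
  {n: True, q: True, z: True, x: True}
  {q: True, z: True, x: True, n: False}
  {q: True, n: True, x: False, z: False}
  {q: True, x: False, z: False, n: False}
  {q: True, n: True, x: True, z: False}
  {q: True, x: True, z: False, n: False}
  {n: True, z: True, x: False, q: False}
  {z: True, n: False, x: False, q: False}
  {n: True, z: True, x: True, q: False}
  {z: True, x: True, n: False, q: False}
  {n: True, x: False, z: False, q: False}


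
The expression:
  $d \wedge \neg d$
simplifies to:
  $\text{False}$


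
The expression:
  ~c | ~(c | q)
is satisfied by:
  {c: False}


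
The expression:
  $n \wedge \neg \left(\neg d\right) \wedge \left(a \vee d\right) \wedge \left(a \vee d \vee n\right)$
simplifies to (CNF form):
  $d \wedge n$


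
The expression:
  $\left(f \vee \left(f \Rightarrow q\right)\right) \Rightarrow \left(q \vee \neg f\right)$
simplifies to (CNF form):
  $q \vee \neg f$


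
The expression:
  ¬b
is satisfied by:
  {b: False}


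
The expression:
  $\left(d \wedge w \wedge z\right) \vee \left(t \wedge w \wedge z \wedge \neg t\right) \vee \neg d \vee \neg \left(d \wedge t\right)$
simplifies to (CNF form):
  $\left(w \vee \neg d \vee \neg t\right) \wedge \left(z \vee \neg d \vee \neg t\right)$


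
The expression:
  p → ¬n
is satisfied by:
  {p: False, n: False}
  {n: True, p: False}
  {p: True, n: False}


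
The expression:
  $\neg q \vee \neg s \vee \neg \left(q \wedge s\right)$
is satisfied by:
  {s: False, q: False}
  {q: True, s: False}
  {s: True, q: False}


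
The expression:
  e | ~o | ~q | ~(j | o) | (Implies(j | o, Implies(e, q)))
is always true.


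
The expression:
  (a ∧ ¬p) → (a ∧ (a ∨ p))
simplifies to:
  True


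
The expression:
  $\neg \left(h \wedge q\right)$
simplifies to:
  $\neg h \vee \neg q$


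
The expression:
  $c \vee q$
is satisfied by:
  {q: True, c: True}
  {q: True, c: False}
  {c: True, q: False}


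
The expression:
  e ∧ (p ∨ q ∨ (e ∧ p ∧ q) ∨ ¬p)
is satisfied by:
  {e: True}


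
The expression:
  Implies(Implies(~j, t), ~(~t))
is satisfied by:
  {t: True, j: False}
  {j: False, t: False}
  {j: True, t: True}


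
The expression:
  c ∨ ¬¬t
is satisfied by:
  {t: True, c: True}
  {t: True, c: False}
  {c: True, t: False}


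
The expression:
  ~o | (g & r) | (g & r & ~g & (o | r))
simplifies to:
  ~o | (g & r)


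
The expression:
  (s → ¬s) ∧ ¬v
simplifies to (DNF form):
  ¬s ∧ ¬v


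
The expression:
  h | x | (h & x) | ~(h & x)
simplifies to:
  True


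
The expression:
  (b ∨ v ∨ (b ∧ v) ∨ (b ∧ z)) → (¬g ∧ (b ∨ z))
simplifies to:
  (b ∧ ¬g) ∨ (z ∧ ¬g) ∨ (¬b ∧ ¬v)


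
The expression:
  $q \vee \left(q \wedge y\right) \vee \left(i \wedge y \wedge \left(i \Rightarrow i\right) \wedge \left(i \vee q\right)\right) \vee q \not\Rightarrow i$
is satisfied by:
  {i: True, q: True, y: True}
  {i: True, q: True, y: False}
  {q: True, y: True, i: False}
  {q: True, y: False, i: False}
  {i: True, y: True, q: False}


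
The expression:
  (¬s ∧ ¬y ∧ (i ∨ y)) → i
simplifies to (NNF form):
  True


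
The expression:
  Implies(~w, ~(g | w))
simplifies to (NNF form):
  w | ~g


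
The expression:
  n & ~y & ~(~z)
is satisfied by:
  {z: True, n: True, y: False}


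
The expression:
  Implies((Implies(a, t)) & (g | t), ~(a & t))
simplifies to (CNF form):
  ~a | ~t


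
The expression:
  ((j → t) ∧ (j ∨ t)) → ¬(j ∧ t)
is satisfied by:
  {t: False, j: False}
  {j: True, t: False}
  {t: True, j: False}


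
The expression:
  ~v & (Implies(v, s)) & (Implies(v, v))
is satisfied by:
  {v: False}


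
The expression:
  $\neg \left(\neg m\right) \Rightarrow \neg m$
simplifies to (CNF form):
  $\neg m$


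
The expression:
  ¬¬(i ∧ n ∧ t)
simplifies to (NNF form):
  i ∧ n ∧ t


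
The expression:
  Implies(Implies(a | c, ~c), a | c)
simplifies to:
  a | c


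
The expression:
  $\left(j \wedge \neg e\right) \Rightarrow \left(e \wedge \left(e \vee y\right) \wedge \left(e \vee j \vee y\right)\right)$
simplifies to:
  $e \vee \neg j$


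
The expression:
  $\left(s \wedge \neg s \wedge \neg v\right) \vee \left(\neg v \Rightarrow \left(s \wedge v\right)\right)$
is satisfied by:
  {v: True}


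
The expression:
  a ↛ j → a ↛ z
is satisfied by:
  {j: True, z: False, a: False}
  {j: False, z: False, a: False}
  {a: True, j: True, z: False}
  {a: True, j: False, z: False}
  {z: True, j: True, a: False}
  {z: True, j: False, a: False}
  {z: True, a: True, j: True}


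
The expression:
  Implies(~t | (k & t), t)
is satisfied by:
  {t: True}


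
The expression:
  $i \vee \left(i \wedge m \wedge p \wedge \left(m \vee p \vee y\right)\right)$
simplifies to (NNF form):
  $i$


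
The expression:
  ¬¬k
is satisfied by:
  {k: True}


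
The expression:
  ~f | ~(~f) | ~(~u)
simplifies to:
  True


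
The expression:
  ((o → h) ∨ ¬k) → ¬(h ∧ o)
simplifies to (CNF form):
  ¬h ∨ ¬o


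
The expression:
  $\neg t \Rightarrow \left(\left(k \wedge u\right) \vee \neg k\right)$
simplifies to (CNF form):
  $t \vee u \vee \neg k$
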